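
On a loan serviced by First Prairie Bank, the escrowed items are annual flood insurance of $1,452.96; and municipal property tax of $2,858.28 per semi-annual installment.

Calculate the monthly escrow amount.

$597.46

Flood insurance: $1,452.96 per year
Municipal property tax: $2,858.28 × 2 = $5,716.56 per year
Annual escrow total = $7,169.52
Per month = $7,169.52 ÷ 12 = $597.46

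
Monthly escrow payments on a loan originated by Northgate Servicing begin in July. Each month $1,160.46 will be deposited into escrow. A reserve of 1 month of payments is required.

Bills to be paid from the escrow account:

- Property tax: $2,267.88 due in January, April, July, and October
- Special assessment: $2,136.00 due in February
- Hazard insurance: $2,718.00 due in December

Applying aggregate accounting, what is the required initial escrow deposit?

Cushion = 1 × $1,160.46 = $1,160.46
Trial balance (start $0, +$1,160.46 each month, − disbursements):
  Jul: +$1,160.46 − $2,267.88 → -$1,107.42
  Aug: +$1,160.46 → $53.04
  Sep: +$1,160.46 → $1,213.50
  Oct: +$1,160.46 − $2,267.88 → $106.08
  Nov: +$1,160.46 → $1,266.54
  Dec: +$1,160.46 − $2,718.00 → -$291.00
  Jan: +$1,160.46 − $2,267.88 → -$1,398.42
  Feb: +$1,160.46 − $2,136.00 → -$2,373.96
  Mar: +$1,160.46 → -$1,213.50
  Apr: +$1,160.46 − $2,267.88 → -$2,320.92
  May: +$1,160.46 → -$1,160.46
  Jun: +$1,160.46 → $0.00
Lowest trial balance = -$2,373.96 (Feb)
Initial deposit = cushion − low point = $1,160.46 − (-$2,373.96) = $3,534.42

$3,534.42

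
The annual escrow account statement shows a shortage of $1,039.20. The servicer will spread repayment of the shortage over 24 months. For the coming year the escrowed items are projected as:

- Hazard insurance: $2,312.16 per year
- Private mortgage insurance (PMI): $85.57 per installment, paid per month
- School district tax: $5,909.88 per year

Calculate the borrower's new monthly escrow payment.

$814.04

Hazard insurance = $2,312.16
Private mortgage insurance (PMI) = $85.57 × 12 = $1,026.84
School district tax = $5,909.88
Yearly total = $2,312.16 + $1,026.84 + $5,909.88 = $9,248.88
Monthly escrow = $9,248.88 / 12 = $770.74
Shortage spread = $1,039.20 ÷ 24 = $43.30/mo
Adjusted monthly = $770.74 + $43.30 = $814.04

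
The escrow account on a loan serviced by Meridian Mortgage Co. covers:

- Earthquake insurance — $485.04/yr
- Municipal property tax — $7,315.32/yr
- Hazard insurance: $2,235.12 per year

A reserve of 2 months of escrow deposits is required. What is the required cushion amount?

$1,672.58

Earthquake insurance — $485.04 annually
Municipal property tax — $7,315.32 annually
Hazard insurance — $2,235.12 annually
Combined annual = $10,035.48
Base monthly escrow = $10,035.48 / 12 = $836.29
Required cushion = 2 × $836.29 = $1,672.58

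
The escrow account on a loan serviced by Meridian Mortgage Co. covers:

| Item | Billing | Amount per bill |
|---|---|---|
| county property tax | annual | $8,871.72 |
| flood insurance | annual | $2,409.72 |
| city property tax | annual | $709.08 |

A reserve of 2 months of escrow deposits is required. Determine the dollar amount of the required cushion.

$1,998.42

County property tax: $8,871.72/yr
Flood insurance: $2,409.72/yr
City property tax: $709.08/yr
Total per year = $11,990.52
Per month = $11,990.52 / 12 = $999.21
Cushion = 2 × $999.21 = $1,998.42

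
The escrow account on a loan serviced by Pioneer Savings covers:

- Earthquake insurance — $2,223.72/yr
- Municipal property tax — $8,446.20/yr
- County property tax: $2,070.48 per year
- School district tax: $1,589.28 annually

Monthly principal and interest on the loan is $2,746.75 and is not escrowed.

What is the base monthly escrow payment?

$1,194.14

Earthquake insurance = $2,223.72 annually
Municipal property tax = $8,446.20 annually
County property tax = $2,070.48 annually
School district tax = $1,589.28 annually
Total annual escrow = $2,223.72 + $8,446.20 + $2,070.48 + $1,589.28 = $14,329.68
Per month = $14,329.68 ÷ 12 = $1,194.14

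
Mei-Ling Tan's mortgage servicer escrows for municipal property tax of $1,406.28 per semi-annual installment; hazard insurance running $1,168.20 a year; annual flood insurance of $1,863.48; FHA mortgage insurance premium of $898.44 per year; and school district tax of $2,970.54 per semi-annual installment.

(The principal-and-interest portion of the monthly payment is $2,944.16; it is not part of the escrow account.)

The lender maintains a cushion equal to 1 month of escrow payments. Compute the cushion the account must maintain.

Municipal property tax = $1,406.28 × 2 = $2,812.56 annually
Hazard insurance = $1,168.20 annually
Flood insurance = $1,863.48 annually
FHA mortgage insurance premium = $898.44 annually
School district tax = $2,970.54 × 2 = $5,941.08 annually
Annual escrow total = $2,812.56 + $1,168.20 + $1,863.48 + $898.44 + $5,941.08 = $12,683.76
Monthly = $12,683.76 ÷ 12 = $1,056.98
Required cushion = 1 × $1,056.98 = $1,056.98

$1,056.98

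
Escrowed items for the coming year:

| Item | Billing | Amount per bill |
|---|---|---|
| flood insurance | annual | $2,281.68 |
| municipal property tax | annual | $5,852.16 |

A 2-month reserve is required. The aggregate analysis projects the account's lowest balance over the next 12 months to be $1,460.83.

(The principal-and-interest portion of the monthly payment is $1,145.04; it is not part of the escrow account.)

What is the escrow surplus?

$105.19

Flood insurance: $2,281.68
Municipal property tax: $5,852.16
Combined annual = $2,281.68 + $5,852.16 = $8,133.84
Monthly escrow = $8,133.84 / 12 = $677.82
Required reserve = 2 × $677.82 = $1,355.64
Excess over cushion: $1,460.83 − $1,355.64 = $105.19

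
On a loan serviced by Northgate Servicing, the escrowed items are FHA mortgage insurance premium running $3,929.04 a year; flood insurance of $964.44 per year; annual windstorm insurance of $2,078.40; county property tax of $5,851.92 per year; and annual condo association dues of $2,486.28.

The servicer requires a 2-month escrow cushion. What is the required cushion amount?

$2,551.68

FHA mortgage insurance premium: $3,929.04/yr
Flood insurance: $964.44/yr
Windstorm insurance: $2,078.40/yr
County property tax: $5,851.92/yr
Condo association dues: $2,486.28/yr
Combined annual = $15,310.08
Monthly = $15,310.08 ÷ 12 = $1,275.84
Reserve = 2 × $1,275.84 = $2,551.68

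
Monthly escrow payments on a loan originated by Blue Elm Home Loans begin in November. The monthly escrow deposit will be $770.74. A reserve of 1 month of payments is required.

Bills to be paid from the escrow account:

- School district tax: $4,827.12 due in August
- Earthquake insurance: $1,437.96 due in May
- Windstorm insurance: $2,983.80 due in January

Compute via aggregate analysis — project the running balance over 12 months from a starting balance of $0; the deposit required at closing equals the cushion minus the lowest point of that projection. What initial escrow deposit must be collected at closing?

$2,312.22

Cushion = 1 × $770.74 = $770.74
Trial balance (start $0, +$770.74 each month, − disbursements):
  Nov: +$770.74 → $770.74
  Dec: +$770.74 → $1,541.48
  Jan: +$770.74 − $2,983.80 → -$671.58
  Feb: +$770.74 → $99.16
  Mar: +$770.74 → $869.90
  Apr: +$770.74 → $1,640.64
  May: +$770.74 − $1,437.96 → $973.42
  Jun: +$770.74 → $1,744.16
  Jul: +$770.74 → $2,514.90
  Aug: +$770.74 − $4,827.12 → -$1,541.48
  Sep: +$770.74 → -$770.74
  Oct: +$770.74 → $0.00
Lowest trial balance = -$1,541.48 (Aug)
Initial deposit = cushion − low point = $770.74 − (-$1,541.48) = $2,312.22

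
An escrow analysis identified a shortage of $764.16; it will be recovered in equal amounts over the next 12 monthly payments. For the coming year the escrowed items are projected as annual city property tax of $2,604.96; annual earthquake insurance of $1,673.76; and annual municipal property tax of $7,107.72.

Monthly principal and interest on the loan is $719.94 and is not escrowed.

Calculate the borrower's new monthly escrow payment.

$1,012.55

City property tax — $2,604.96 per year
Earthquake insurance — $1,673.76 per year
Municipal property tax — $7,107.72 per year
Total annual escrow = $2,604.96 + $1,673.76 + $7,107.72 = $11,386.44
Per month = $11,386.44 ÷ 12 = $948.87
Shortage per month = $764.16 ÷ 12 = $63.68
New monthly escrow = $948.87 + $63.68 = $1,012.55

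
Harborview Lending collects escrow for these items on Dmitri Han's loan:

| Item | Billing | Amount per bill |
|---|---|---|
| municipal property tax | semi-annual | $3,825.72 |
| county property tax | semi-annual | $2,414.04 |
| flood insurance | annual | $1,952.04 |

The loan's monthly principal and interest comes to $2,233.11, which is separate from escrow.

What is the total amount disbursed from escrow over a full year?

$14,431.56

Municipal property tax — $3,825.72 × 2 = $7,651.44/yr
County property tax — $2,414.04 × 2 = $4,828.08/yr
Flood insurance — $1,952.04/yr
Annual escrow total = $14,431.56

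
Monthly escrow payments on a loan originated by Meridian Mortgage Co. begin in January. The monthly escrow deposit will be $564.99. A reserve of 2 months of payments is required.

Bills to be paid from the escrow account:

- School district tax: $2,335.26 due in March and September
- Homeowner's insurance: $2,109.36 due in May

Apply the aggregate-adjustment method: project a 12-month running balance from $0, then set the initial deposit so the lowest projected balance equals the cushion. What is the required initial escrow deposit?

$2,824.95

Cushion = 2 × $564.99 = $1,129.98
Trial balance (start $0, +$564.99 each month, − disbursements):
  Jan: +$564.99 → $564.99
  Feb: +$564.99 → $1,129.98
  Mar: +$564.99 − $2,335.26 → -$640.29
  Apr: +$564.99 → -$75.30
  May: +$564.99 − $2,109.36 → -$1,619.67
  Jun: +$564.99 → -$1,054.68
  Jul: +$564.99 → -$489.69
  Aug: +$564.99 → $75.30
  Sep: +$564.99 − $2,335.26 → -$1,694.97
  Oct: +$564.99 → -$1,129.98
  Nov: +$564.99 → -$564.99
  Dec: +$564.99 → $0.00
Lowest trial balance = -$1,694.97 (Sep)
Initial deposit = cushion − low point = $1,129.98 − (-$1,694.97) = $2,824.95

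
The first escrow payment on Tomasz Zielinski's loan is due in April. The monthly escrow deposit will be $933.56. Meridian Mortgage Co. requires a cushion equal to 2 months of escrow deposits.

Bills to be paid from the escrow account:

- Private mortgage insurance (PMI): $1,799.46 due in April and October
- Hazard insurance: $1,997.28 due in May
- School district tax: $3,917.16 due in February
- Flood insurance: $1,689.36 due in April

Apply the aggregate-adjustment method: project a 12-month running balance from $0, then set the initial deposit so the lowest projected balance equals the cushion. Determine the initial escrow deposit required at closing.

Cushion = 2 × $933.56 = $1,867.12
Trial balance (start $0, +$933.56 each month, − disbursements):
  Apr: +$933.56 − $3,488.82 → -$2,555.26
  May: +$933.56 − $1,997.28 → -$3,618.98
  Jun: +$933.56 → -$2,685.42
  Jul: +$933.56 → -$1,751.86
  Aug: +$933.56 → -$818.30
  Sep: +$933.56 → $115.26
  Oct: +$933.56 − $1,799.46 → -$750.64
  Nov: +$933.56 → $182.92
  Dec: +$933.56 → $1,116.48
  Jan: +$933.56 → $2,050.04
  Feb: +$933.56 − $3,917.16 → -$933.56
  Mar: +$933.56 → $0.00
Lowest trial balance = -$3,618.98 (May)
Initial deposit = cushion − low point = $1,867.12 − (-$3,618.98) = $5,486.10

$5,486.10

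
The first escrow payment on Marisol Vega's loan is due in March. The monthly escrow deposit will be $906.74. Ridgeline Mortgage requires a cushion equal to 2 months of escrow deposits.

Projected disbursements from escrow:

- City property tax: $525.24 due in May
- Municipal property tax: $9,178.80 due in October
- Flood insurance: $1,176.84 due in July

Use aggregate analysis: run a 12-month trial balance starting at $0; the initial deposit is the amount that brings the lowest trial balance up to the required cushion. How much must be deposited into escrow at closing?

Cushion = 2 × $906.74 = $1,813.48
Trial balance (start $0, +$906.74 each month, − disbursements):
  Mar: +$906.74 → $906.74
  Apr: +$906.74 → $1,813.48
  May: +$906.74 − $525.24 → $2,194.98
  Jun: +$906.74 → $3,101.72
  Jul: +$906.74 − $1,176.84 → $2,831.62
  Aug: +$906.74 → $3,738.36
  Sep: +$906.74 → $4,645.10
  Oct: +$906.74 − $9,178.80 → -$3,626.96
  Nov: +$906.74 → -$2,720.22
  Dec: +$906.74 → -$1,813.48
  Jan: +$906.74 → -$906.74
  Feb: +$906.74 → $0.00
Lowest trial balance = -$3,626.96 (Oct)
Initial deposit = cushion − low point = $1,813.48 − (-$3,626.96) = $5,440.44

$5,440.44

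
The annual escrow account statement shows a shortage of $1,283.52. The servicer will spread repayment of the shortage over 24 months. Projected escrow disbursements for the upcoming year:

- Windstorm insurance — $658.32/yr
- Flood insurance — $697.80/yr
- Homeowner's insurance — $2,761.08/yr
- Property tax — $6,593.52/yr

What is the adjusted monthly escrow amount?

Windstorm insurance — $658.32 per year
Flood insurance — $697.80 per year
Homeowner's insurance — $2,761.08 per year
Property tax — $6,593.52 per year
Combined annual = $658.32 + $697.80 + $2,761.08 + $6,593.52 = $10,710.72
Monthly escrow = $10,710.72 / 12 = $892.56
Shortage per month = $1,283.52 / 24 = $53.48
New monthly escrow = $892.56 + $53.48 = $946.04

$946.04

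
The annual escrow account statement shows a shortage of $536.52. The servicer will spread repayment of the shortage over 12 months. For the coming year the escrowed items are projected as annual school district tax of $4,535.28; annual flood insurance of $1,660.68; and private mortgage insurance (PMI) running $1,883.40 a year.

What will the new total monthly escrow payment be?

$717.99

School district tax = $4,535.28
Flood insurance = $1,660.68
Private mortgage insurance (PMI) = $1,883.40
Total per year = $8,079.36
Monthly escrow = $8,079.36 / 12 = $673.28
Monthly shortage recovery: $536.52 ÷ 12 = $44.71
Adjusted monthly = $673.28 + $44.71 = $717.99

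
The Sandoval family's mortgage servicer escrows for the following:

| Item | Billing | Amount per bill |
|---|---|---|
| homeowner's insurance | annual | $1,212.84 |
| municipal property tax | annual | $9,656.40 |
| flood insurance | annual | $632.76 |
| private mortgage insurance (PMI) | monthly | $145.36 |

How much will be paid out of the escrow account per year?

$13,246.32

Homeowner's insurance: $1,212.84/yr
Municipal property tax: $9,656.40/yr
Flood insurance: $632.76/yr
Private mortgage insurance (PMI): $145.36 × 12 = $1,744.32/yr
Annual escrow total = $1,212.84 + $9,656.40 + $632.76 + $1,744.32 = $13,246.32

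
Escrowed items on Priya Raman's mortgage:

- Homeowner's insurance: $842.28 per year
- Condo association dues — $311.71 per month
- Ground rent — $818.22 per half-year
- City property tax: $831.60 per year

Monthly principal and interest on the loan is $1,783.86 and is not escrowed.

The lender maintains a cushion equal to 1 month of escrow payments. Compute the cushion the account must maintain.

Homeowner's insurance = $842.28/yr
Condo association dues = $311.71 × 12 = $3,740.52/yr
Ground rent = $818.22 × 2 = $1,636.44/yr
City property tax = $831.60/yr
Yearly total = $842.28 + $3,740.52 + $1,636.44 + $831.60 = $7,050.84
Base monthly escrow = $7,050.84 / 12 = $587.57
Required cushion = 1 × $587.57 = $587.57

$587.57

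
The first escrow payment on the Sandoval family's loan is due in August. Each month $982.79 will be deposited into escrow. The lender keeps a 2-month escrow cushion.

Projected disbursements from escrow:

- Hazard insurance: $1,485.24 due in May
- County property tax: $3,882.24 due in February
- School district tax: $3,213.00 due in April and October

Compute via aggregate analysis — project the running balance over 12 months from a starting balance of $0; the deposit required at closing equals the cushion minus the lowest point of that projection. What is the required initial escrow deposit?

Cushion = 2 × $982.79 = $1,965.58
Trial balance (start $0, +$982.79 each month, − disbursements):
  Aug: +$982.79 → $982.79
  Sep: +$982.79 → $1,965.58
  Oct: +$982.79 − $3,213.00 → -$264.63
  Nov: +$982.79 → $718.16
  Dec: +$982.79 → $1,700.95
  Jan: +$982.79 → $2,683.74
  Feb: +$982.79 − $3,882.24 → -$215.71
  Mar: +$982.79 → $767.08
  Apr: +$982.79 − $3,213.00 → -$1,463.13
  May: +$982.79 − $1,485.24 → -$1,965.58
  Jun: +$982.79 → -$982.79
  Jul: +$982.79 → $0.00
Lowest trial balance = -$1,965.58 (May)
Initial deposit = cushion − low point = $1,965.58 − (-$1,965.58) = $3,931.16

$3,931.16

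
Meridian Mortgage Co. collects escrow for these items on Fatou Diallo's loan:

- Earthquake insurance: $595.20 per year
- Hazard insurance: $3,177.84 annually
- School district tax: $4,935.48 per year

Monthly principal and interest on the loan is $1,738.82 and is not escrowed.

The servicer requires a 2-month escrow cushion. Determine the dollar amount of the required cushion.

$1,451.42

Earthquake insurance = $595.20/yr
Hazard insurance = $3,177.84/yr
School district tax = $4,935.48/yr
Annual escrow total = $595.20 + $3,177.84 + $4,935.48 = $8,708.52
Per month = $8,708.52 ÷ 12 = $725.71
Required cushion = 2 × $725.71 = $1,451.42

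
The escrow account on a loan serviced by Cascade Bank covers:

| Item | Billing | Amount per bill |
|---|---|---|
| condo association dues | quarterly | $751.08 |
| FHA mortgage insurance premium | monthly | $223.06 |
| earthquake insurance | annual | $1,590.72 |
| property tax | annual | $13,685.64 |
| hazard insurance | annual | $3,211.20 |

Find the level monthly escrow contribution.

Condo association dues = $751.08 × 4 = $3,004.32 annually
FHA mortgage insurance premium = $223.06 × 12 = $2,676.72 annually
Earthquake insurance = $1,590.72 annually
Property tax = $13,685.64 annually
Hazard insurance = $3,211.20 annually
Total annual escrow = $24,168.60
Per month = $24,168.60 / 12 = $2,014.05

$2,014.05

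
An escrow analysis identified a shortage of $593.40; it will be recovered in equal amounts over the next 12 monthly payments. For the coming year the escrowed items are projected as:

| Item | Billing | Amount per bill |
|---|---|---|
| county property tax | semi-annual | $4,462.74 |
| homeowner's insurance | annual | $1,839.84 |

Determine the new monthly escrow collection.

County property tax — $4,462.74 × 2 = $8,925.48/yr
Homeowner's insurance — $1,839.84/yr
Total annual escrow = $8,925.48 + $1,839.84 = $10,765.32
Monthly escrow = $10,765.32 / 12 = $897.11
Monthly shortage recovery: $593.40 / 12 = $49.45
Adjusted monthly = $897.11 + $49.45 = $946.56

$946.56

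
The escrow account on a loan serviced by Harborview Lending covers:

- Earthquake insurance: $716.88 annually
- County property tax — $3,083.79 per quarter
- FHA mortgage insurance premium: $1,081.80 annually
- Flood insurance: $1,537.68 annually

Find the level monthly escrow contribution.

Earthquake insurance = $716.88 annually
County property tax = $3,083.79 × 4 = $12,335.16 annually
FHA mortgage insurance premium = $1,081.80 annually
Flood insurance = $1,537.68 annually
Annual escrow total = $15,671.52
Monthly escrow = $15,671.52 / 12 = $1,305.96

$1,305.96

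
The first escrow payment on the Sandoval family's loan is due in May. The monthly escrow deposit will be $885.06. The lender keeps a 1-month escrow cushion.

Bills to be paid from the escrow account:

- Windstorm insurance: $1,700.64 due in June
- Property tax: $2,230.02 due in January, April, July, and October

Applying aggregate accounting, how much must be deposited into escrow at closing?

Cushion = 1 × $885.06 = $885.06
Trial balance (start $0, +$885.06 each month, − disbursements):
  May: +$885.06 → $885.06
  Jun: +$885.06 − $1,700.64 → $69.48
  Jul: +$885.06 − $2,230.02 → -$1,275.48
  Aug: +$885.06 → -$390.42
  Sep: +$885.06 → $494.64
  Oct: +$885.06 − $2,230.02 → -$850.32
  Nov: +$885.06 → $34.74
  Dec: +$885.06 → $919.80
  Jan: +$885.06 − $2,230.02 → -$425.16
  Feb: +$885.06 → $459.90
  Mar: +$885.06 → $1,344.96
  Apr: +$885.06 − $2,230.02 → $0.00
Lowest trial balance = -$1,275.48 (Jul)
Initial deposit = cushion − low point = $885.06 − (-$1,275.48) = $2,160.54

$2,160.54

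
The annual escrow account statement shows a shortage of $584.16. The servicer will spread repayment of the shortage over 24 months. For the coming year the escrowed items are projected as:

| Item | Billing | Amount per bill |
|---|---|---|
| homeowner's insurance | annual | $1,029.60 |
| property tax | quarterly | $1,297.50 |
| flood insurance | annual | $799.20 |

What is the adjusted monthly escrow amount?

$609.24

Homeowner's insurance: $1,029.60/yr
Property tax: $1,297.50 × 4 = $5,190.00/yr
Flood insurance: $799.20/yr
Annual escrow total = $7,018.80
Per month = $7,018.80 / 12 = $584.90
Shortage spread = $584.16 / 24 = $24.34/mo
Adjusted monthly = $584.90 + $24.34 = $609.24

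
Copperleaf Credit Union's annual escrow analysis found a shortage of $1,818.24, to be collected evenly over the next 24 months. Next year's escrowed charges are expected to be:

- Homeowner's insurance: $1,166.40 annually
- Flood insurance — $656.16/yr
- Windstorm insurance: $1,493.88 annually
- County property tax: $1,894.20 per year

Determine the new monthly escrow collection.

Homeowner's insurance — $1,166.40 per year
Flood insurance — $656.16 per year
Windstorm insurance — $1,493.88 per year
County property tax — $1,894.20 per year
Yearly total = $1,166.40 + $656.16 + $1,493.88 + $1,894.20 = $5,210.64
Monthly escrow = $5,210.64 ÷ 12 = $434.22
Shortage spread = $1,818.24 ÷ 24 = $75.76/mo
New monthly escrow = $434.22 + $75.76 = $509.98

$509.98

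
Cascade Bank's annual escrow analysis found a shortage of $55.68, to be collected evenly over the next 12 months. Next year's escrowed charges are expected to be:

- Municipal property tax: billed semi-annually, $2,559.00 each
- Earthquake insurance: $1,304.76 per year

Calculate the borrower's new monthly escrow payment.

$539.87

Municipal property tax — $2,559.00 × 2 = $5,118.00 annually
Earthquake insurance — $1,304.76 annually
Total per year = $5,118.00 + $1,304.76 = $6,422.76
Base monthly escrow = $6,422.76 / 12 = $535.23
Monthly shortage recovery: $55.68 / 12 = $4.64
Adjusted monthly = $535.23 + $4.64 = $539.87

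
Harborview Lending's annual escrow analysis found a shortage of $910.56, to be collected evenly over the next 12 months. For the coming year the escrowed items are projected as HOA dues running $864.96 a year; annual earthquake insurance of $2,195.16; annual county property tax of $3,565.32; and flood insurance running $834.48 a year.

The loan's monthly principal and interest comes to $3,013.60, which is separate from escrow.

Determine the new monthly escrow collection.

HOA dues = $864.96 per year
Earthquake insurance = $2,195.16 per year
County property tax = $3,565.32 per year
Flood insurance = $834.48 per year
Combined annual = $864.96 + $2,195.16 + $3,565.32 + $834.48 = $7,459.92
Monthly escrow = $7,459.92 ÷ 12 = $621.66
Shortage per month = $910.56 ÷ 12 = $75.88
New monthly escrow = $621.66 + $75.88 = $697.54

$697.54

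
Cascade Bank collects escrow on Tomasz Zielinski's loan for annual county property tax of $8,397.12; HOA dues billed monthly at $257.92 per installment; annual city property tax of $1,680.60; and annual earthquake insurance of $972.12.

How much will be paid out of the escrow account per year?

$14,144.88

County property tax: $8,397.12 annually
HOA dues: $257.92 × 12 = $3,095.04 annually
City property tax: $1,680.60 annually
Earthquake insurance: $972.12 annually
Total per year = $14,144.88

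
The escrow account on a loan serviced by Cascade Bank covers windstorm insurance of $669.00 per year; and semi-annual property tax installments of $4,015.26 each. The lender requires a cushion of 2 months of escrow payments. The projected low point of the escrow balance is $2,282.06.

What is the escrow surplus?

$832.14

Windstorm insurance = $669.00 per year
Property tax = $4,015.26 × 2 = $8,030.52 per year
Annual escrow total = $669.00 + $8,030.52 = $8,699.52
Monthly = $8,699.52 / 12 = $724.96
Required cushion = 2 × $724.96 = $1,449.92
Excess over cushion: $2,282.06 − $1,449.92 = $832.14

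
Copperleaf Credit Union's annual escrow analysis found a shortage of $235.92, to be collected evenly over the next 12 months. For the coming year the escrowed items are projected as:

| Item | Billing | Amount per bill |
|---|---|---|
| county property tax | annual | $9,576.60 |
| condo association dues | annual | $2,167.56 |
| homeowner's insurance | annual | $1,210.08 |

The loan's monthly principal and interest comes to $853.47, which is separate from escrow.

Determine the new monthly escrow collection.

$1,099.18

County property tax: $9,576.60 per year
Condo association dues: $2,167.56 per year
Homeowner's insurance: $1,210.08 per year
Yearly total = $12,954.24
Per month = $12,954.24 ÷ 12 = $1,079.52
Shortage per month = $235.92 / 12 = $19.66
Adjusted monthly = $1,079.52 + $19.66 = $1,099.18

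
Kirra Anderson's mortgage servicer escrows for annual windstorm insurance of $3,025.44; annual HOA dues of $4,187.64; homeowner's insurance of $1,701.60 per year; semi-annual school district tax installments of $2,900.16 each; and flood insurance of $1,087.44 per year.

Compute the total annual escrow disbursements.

Windstorm insurance: $3,025.44/yr
HOA dues: $4,187.64/yr
Homeowner's insurance: $1,701.60/yr
School district tax: $2,900.16 × 2 = $5,800.32/yr
Flood insurance: $1,087.44/yr
Total per year = $15,802.44

$15,802.44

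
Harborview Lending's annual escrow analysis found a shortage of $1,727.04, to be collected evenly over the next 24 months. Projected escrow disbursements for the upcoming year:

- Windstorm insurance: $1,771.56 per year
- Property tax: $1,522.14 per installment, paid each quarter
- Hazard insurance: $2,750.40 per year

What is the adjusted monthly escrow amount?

Windstorm insurance = $1,771.56 per year
Property tax = $1,522.14 × 4 = $6,088.56 per year
Hazard insurance = $2,750.40 per year
Total annual escrow = $1,771.56 + $6,088.56 + $2,750.40 = $10,610.52
Monthly escrow = $10,610.52 / 12 = $884.21
Shortage per month = $1,727.04 / 24 = $71.96
New monthly escrow = $884.21 + $71.96 = $956.17

$956.17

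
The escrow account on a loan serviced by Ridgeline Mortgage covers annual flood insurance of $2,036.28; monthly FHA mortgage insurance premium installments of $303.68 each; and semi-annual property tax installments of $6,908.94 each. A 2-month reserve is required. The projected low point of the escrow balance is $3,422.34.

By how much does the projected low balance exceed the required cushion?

$172.62

Flood insurance = $2,036.28/yr
FHA mortgage insurance premium = $303.68 × 12 = $3,644.16/yr
Property tax = $6,908.94 × 2 = $13,817.88/yr
Total per year = $2,036.28 + $3,644.16 + $13,817.88 = $19,498.32
Per month = $19,498.32 ÷ 12 = $1,624.86
Cushion = 2 × $1,624.86 = $3,249.72
Surplus = $3,422.34 − $3,249.72 = $172.62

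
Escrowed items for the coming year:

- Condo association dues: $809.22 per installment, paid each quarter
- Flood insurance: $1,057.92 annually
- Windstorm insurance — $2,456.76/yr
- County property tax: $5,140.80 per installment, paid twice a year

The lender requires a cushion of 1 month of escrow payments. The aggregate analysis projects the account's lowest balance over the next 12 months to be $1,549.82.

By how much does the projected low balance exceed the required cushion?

Condo association dues = $809.22 × 4 = $3,236.88/yr
Flood insurance = $1,057.92/yr
Windstorm insurance = $2,456.76/yr
County property tax = $5,140.80 × 2 = $10,281.60/yr
Total annual escrow = $3,236.88 + $1,057.92 + $2,456.76 + $10,281.60 = $17,033.16
Base monthly escrow = $17,033.16 / 12 = $1,419.43
Required reserve = 1 × $1,419.43 = $1,419.43
Excess over cushion: $1,549.82 − $1,419.43 = $130.39

$130.39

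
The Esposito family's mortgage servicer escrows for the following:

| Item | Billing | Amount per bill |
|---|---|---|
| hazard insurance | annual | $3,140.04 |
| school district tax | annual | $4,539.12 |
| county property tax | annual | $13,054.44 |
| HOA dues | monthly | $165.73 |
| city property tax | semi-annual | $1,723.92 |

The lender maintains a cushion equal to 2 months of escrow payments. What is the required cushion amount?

$4,361.70

Hazard insurance: $3,140.04 annually
School district tax: $4,539.12 annually
County property tax: $13,054.44 annually
HOA dues: $165.73 × 12 = $1,988.76 annually
City property tax: $1,723.92 × 2 = $3,447.84 annually
Annual escrow total = $3,140.04 + $4,539.12 + $13,054.44 + $1,988.76 + $3,447.84 = $26,170.20
Per month = $26,170.20 ÷ 12 = $2,180.85
Cushion = 2 × $2,180.85 = $4,361.70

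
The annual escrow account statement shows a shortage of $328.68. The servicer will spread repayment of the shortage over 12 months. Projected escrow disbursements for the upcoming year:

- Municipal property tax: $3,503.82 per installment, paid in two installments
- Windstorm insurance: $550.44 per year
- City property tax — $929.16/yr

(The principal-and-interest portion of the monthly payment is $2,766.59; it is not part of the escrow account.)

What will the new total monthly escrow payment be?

$734.66

Municipal property tax — $3,503.82 × 2 = $7,007.64
Windstorm insurance — $550.44
City property tax — $929.16
Total annual escrow = $8,487.24
Per month = $8,487.24 ÷ 12 = $707.27
Monthly shortage recovery: $328.68 ÷ 12 = $27.39
New monthly escrow = $707.27 + $27.39 = $734.66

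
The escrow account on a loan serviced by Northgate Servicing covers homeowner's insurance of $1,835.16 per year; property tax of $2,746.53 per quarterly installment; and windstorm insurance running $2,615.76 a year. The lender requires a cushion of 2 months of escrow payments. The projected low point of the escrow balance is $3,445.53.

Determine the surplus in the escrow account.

Homeowner's insurance — $1,835.16 per year
Property tax — $2,746.53 × 4 = $10,986.12 per year
Windstorm insurance — $2,615.76 per year
Total per year = $1,835.16 + $10,986.12 + $2,615.76 = $15,437.04
Monthly escrow = $15,437.04 ÷ 12 = $1,286.42
Required cushion = 2 × $1,286.42 = $2,572.84
Excess over cushion: $3,445.53 − $2,572.84 = $872.69

$872.69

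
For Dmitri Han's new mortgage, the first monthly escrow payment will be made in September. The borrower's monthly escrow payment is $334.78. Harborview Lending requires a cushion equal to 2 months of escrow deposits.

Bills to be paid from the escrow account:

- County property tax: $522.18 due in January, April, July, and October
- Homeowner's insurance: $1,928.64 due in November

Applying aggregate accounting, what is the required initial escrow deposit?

Cushion = 2 × $334.78 = $669.56
Trial balance (start $0, +$334.78 each month, − disbursements):
  Sep: +$334.78 → $334.78
  Oct: +$334.78 − $522.18 → $147.38
  Nov: +$334.78 − $1,928.64 → -$1,446.48
  Dec: +$334.78 → -$1,111.70
  Jan: +$334.78 − $522.18 → -$1,299.10
  Feb: +$334.78 → -$964.32
  Mar: +$334.78 → -$629.54
  Apr: +$334.78 − $522.18 → -$816.94
  May: +$334.78 → -$482.16
  Jun: +$334.78 → -$147.38
  Jul: +$334.78 − $522.18 → -$334.78
  Aug: +$334.78 → $0.00
Lowest trial balance = -$1,446.48 (Nov)
Initial deposit = cushion − low point = $669.56 − (-$1,446.48) = $2,116.04

$2,116.04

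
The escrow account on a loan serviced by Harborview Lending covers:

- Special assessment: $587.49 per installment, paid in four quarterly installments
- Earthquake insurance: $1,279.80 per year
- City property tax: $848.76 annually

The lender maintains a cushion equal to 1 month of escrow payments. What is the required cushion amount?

Special assessment: $587.49 × 4 = $2,349.96/yr
Earthquake insurance: $1,279.80/yr
City property tax: $848.76/yr
Yearly total = $2,349.96 + $1,279.80 + $848.76 = $4,478.52
Monthly = $4,478.52 ÷ 12 = $373.21
Required cushion = 1 × $373.21 = $373.21

$373.21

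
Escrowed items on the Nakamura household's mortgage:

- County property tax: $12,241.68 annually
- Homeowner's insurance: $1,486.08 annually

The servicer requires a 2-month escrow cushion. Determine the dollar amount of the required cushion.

County property tax — $12,241.68
Homeowner's insurance — $1,486.08
Total per year = $12,241.68 + $1,486.08 = $13,727.76
Monthly = $13,727.76 / 12 = $1,143.98
Required cushion = 2 × $1,143.98 = $2,287.96

$2,287.96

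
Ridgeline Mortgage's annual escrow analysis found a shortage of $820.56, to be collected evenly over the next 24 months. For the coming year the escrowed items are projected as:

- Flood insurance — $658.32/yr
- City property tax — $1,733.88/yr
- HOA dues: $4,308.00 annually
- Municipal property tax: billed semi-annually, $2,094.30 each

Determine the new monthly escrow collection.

$941.59

Flood insurance = $658.32 annually
City property tax = $1,733.88 annually
HOA dues = $4,308.00 annually
Municipal property tax = $2,094.30 × 2 = $4,188.60 annually
Combined annual = $10,888.80
Base monthly escrow = $10,888.80 ÷ 12 = $907.40
Shortage per month = $820.56 ÷ 24 = $34.19
Adjusted monthly = $907.40 + $34.19 = $941.59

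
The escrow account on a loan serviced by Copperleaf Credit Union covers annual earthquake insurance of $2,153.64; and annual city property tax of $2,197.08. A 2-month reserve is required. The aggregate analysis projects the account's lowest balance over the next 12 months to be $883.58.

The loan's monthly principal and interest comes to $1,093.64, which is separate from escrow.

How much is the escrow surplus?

$158.46

Earthquake insurance: $2,153.64 per year
City property tax: $2,197.08 per year
Total per year = $2,153.64 + $2,197.08 = $4,350.72
Per month = $4,350.72 / 12 = $362.56
Cushion = 2 × $362.56 = $725.12
Surplus = $883.58 − $725.12 = $158.46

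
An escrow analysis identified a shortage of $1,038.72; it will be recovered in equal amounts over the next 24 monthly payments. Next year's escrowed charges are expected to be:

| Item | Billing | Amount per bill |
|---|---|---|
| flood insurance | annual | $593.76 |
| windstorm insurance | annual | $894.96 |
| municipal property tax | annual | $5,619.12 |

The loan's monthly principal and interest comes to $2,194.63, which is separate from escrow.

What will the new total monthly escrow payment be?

$635.60

Flood insurance: $593.76/yr
Windstorm insurance: $894.96/yr
Municipal property tax: $5,619.12/yr
Total annual escrow = $593.76 + $894.96 + $5,619.12 = $7,107.84
Monthly escrow = $7,107.84 / 12 = $592.32
Shortage spread = $1,038.72 ÷ 24 = $43.28/mo
New monthly escrow = $592.32 + $43.28 = $635.60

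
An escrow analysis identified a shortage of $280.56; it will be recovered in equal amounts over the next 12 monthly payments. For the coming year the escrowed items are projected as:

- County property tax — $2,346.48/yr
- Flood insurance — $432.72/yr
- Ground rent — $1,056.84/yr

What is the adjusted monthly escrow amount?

$343.05

County property tax: $2,346.48
Flood insurance: $432.72
Ground rent: $1,056.84
Annual escrow total = $2,346.48 + $432.72 + $1,056.84 = $3,836.04
Monthly escrow = $3,836.04 ÷ 12 = $319.67
Monthly shortage recovery: $280.56 / 12 = $23.38
Adjusted monthly = $319.67 + $23.38 = $343.05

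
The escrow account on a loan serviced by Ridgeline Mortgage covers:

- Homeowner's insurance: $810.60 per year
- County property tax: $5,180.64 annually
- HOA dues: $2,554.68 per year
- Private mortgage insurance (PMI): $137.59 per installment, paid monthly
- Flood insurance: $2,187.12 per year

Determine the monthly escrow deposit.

$1,032.01

Homeowner's insurance — $810.60
County property tax — $5,180.64
HOA dues — $2,554.68
Private mortgage insurance (PMI) — $137.59 × 12 = $1,651.08
Flood insurance — $2,187.12
Total per year = $12,384.12
Monthly = $12,384.12 ÷ 12 = $1,032.01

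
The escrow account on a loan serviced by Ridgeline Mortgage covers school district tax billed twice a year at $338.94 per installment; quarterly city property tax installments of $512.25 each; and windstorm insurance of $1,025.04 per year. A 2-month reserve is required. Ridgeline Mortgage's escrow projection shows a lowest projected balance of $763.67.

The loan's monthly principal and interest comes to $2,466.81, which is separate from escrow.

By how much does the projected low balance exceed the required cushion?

$138.35

School district tax: $338.94 × 2 = $677.88/yr
City property tax: $512.25 × 4 = $2,049.00/yr
Windstorm insurance: $1,025.04/yr
Combined annual = $3,751.92
Monthly escrow = $3,751.92 ÷ 12 = $312.66
Required reserve = 2 × $312.66 = $625.32
Excess over cushion: $763.67 − $625.32 = $138.35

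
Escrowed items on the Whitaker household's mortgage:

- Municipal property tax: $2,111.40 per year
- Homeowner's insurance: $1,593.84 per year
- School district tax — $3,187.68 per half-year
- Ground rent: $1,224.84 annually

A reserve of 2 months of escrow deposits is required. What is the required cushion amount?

Municipal property tax — $2,111.40 annually
Homeowner's insurance — $1,593.84 annually
School district tax — $3,187.68 × 2 = $6,375.36 annually
Ground rent — $1,224.84 annually
Annual escrow total = $11,305.44
Per month = $11,305.44 / 12 = $942.12
Reserve = 2 × $942.12 = $1,884.24

$1,884.24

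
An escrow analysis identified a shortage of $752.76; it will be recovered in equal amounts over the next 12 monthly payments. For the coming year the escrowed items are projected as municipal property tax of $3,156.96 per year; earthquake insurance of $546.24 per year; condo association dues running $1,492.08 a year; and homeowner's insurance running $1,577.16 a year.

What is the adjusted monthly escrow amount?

$627.10

Municipal property tax = $3,156.96 per year
Earthquake insurance = $546.24 per year
Condo association dues = $1,492.08 per year
Homeowner's insurance = $1,577.16 per year
Annual escrow total = $3,156.96 + $546.24 + $1,492.08 + $1,577.16 = $6,772.44
Monthly = $6,772.44 / 12 = $564.37
Shortage per month = $752.76 / 12 = $62.73
New monthly escrow = $564.37 + $62.73 = $627.10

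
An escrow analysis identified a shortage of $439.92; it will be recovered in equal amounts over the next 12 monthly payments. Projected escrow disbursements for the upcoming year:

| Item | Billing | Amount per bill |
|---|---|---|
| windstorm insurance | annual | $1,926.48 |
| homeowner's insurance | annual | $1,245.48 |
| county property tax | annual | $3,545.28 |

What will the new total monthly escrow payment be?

$596.43

Windstorm insurance = $1,926.48/yr
Homeowner's insurance = $1,245.48/yr
County property tax = $3,545.28/yr
Combined annual = $6,717.24
Monthly = $6,717.24 ÷ 12 = $559.77
Shortage per month = $439.92 ÷ 12 = $36.66
New monthly escrow = $559.77 + $36.66 = $596.43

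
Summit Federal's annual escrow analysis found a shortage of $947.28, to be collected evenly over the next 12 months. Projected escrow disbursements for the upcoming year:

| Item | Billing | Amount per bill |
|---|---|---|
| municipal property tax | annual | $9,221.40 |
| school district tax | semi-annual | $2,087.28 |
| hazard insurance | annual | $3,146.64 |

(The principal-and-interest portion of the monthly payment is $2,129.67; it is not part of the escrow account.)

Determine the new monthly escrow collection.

$1,457.49

Municipal property tax — $9,221.40 annually
School district tax — $2,087.28 × 2 = $4,174.56 annually
Hazard insurance — $3,146.64 annually
Total annual escrow = $16,542.60
Per month = $16,542.60 ÷ 12 = $1,378.55
Shortage per month = $947.28 / 12 = $78.94
New monthly escrow = $1,378.55 + $78.94 = $1,457.49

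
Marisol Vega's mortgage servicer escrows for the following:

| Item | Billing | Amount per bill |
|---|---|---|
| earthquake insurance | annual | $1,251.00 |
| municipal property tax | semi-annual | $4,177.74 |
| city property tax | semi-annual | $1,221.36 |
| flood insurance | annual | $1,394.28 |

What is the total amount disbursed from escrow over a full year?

$13,443.48

Earthquake insurance: $1,251.00 annually
Municipal property tax: $4,177.74 × 2 = $8,355.48 annually
City property tax: $1,221.36 × 2 = $2,442.72 annually
Flood insurance: $1,394.28 annually
Annual escrow total = $1,251.00 + $8,355.48 + $2,442.72 + $1,394.28 = $13,443.48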